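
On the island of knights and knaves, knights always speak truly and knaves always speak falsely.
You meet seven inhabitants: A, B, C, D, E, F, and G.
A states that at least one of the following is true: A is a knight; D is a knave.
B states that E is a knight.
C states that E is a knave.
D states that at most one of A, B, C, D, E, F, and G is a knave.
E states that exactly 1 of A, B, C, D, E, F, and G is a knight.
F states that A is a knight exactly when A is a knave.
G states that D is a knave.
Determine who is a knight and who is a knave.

A is a knight, B is a knave, C is a knight, D is a knave, E is a knave, F is a knave, and G is a knight.

A is a knight, and the claim "at least one of the following is true: A is a knight; D is a knave" is indeed True.
B is a knave, so "E is a knight" must be False — and it is.
As a knight, C's statement "E is a knave" should be True; it is.
D (knave): "at most one of A, B, C, D, E, F, and G is a knave" — False. ✓
Since E is a knave, "exactly 1 of A, B, C, D, E, F, and G is a knight" needs to be False, which holds.
F is a knave, so "A is a knight exactly when A is a knave" must be False — and it is.
G is a knight, so "D is a knave" must be True — and it is.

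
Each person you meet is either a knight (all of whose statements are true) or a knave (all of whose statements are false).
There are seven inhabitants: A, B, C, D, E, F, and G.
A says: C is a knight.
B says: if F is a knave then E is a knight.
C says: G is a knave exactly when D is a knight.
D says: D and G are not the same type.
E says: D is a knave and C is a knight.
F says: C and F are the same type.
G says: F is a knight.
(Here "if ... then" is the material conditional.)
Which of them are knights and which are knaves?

As a knight, A's statement "C is a knight" should be True; it is.
As a knave, B's statement "if F is a knave then E is a knight" should be false; it is.
C is a knight, so "G is a knave exactly when D is a knight" must be True — and it is.
D (knight): "D and G are not the same type" — True. ✓
E (knave): "D is a knave and C is a knight" — false. ✓
F is a knave; "C and F are the same type" is false, as required.
G is a knave, and the claim "F is a knight" is indeed false.

A is a knight, B is a knave, C is a knight, D is a knight, E is a knave, F is a knave, and G is a knave.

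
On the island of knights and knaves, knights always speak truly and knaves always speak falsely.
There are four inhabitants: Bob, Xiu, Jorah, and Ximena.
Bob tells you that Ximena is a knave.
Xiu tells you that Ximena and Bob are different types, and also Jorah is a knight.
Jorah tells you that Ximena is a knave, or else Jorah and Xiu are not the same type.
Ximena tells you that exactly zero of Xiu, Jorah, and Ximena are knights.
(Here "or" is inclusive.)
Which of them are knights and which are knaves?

Bob is a knight, Xiu is a knight, Jorah is a knight, and Ximena is a knave.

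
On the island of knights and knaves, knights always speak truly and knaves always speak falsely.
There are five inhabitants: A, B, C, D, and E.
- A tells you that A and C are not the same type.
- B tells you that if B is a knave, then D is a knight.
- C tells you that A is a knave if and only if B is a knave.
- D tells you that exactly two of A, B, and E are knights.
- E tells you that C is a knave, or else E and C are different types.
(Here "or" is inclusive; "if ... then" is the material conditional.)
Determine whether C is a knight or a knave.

C is a knave.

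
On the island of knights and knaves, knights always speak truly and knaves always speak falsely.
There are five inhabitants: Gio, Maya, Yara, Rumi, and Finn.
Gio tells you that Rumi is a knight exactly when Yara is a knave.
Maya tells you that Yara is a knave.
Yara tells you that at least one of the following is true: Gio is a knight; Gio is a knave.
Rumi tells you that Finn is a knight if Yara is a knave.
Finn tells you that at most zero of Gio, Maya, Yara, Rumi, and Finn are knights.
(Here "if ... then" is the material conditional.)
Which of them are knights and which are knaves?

Knights: Yara and Rumi. Knaves: Gio, Maya, and Finn.

As a knave, Gio's statement "Rumi is a knight exactly when Yara is a knave" should be false; it is.
Since Maya is a knave, "Yara is a knave" needs to be false, which holds.
Yara is a knight, so "at least one of the following is true: Gio is a knight; Gio is a knave" must be True — and it is.
As a knight, Rumi's statement "Finn is a knight if Yara is a knave" should be True; it is.
Finn (knave): "at most zero of Gio, Maya, Yara, Rumi, and Finn are knights" — false. ✓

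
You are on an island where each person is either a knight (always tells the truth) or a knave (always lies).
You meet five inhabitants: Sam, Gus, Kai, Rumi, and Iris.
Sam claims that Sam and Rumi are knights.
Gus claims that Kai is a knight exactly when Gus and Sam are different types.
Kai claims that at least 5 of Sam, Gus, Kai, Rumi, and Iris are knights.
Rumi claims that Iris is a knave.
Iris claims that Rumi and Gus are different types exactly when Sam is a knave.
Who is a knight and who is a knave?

Suppose Sam is a knave. Then Sam's statement "Sam and Rumi are knights" would have to be false. Checking the 16 ways to assign the others, none is consistent with every speaker.
(For instance, with Gus=knave, Kai=knave, Rumi=knight, Iris=knave, Gus's claim "Kai is a knight exactly when Gus and Sam are different types" comes out true where it would need to be false.)
So Sam must be a knight, making "Sam and Rumi are knights" true. Taking Sam=knight, Gus=knave, Kai=knave, Rumi=knight, Iris=knave, each remaining statement checks out:
  Gus (knave): "Kai is a knight exactly when Gus and Sam are different types" — false. ✓
  Kai (knave): "at least 5 of Sam, Gus, Kai, Rumi, and Iris are knights" — false. ✓
  Rumi (knight): "Iris is a knave" — true. ✓
  Iris (knave): "Rumi and Gus are different types exactly when Sam is a knave" — false. ✓
This is the unique consistent assignment.

Sam is a knight, Gus is a knave, Kai is a knave, Rumi is a knight, and Iris is a knave.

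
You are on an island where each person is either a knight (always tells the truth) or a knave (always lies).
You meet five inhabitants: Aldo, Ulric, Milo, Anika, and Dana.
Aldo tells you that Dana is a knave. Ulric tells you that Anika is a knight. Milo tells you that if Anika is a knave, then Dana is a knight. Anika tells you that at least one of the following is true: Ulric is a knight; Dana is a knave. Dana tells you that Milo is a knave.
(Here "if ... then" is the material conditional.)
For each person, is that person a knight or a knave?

Aldo is a knight, and the claim "Dana is a knave" is indeed true.
Ulric is a knight, and the claim "Anika is a knight" is indeed true.
As a knight, Milo's statement "if Anika is a knave, then Dana is a knight" should be true; it is.
Since Anika is a knight, "at least one of the following is true: Ulric is a knight; Dana is a knave" needs to be true, which holds.
Dana is a knave, and the claim "Milo is a knave" is indeed False.

Aldo is a knight, Ulric is a knight, Milo is a knight, Anika is a knight, and Dana is a knave.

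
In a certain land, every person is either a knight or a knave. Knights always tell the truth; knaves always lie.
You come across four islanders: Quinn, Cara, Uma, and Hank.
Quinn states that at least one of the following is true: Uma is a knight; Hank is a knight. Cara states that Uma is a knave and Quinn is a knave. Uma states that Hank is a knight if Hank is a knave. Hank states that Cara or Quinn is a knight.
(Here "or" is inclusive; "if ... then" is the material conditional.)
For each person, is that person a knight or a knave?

Quinn is a knight, Cara is a knave, Uma is a knight, and Hank is a knight.

Quinn (knight): "at least one of the following is true: Uma is a knight; Hank is a knight" — true. ✓
Since Cara is a knave, "Uma is a knave and Quinn is a knave" needs to be False, which holds.
Uma is a knight, and the claim "Hank is a knight if Hank is a knave" is indeed true.
Hank is a knight; "Cara or Quinn is a knight" is true, as required.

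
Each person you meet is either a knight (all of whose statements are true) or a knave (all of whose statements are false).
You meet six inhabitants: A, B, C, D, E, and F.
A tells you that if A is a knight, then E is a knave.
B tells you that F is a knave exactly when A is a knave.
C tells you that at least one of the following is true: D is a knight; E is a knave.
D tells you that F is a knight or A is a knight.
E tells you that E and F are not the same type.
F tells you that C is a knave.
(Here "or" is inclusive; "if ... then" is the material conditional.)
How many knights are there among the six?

3

The unique consistent assignment is A=knight, B=knave, C=knight, D=knight, E=knave, F=knave.
That has 3 knights.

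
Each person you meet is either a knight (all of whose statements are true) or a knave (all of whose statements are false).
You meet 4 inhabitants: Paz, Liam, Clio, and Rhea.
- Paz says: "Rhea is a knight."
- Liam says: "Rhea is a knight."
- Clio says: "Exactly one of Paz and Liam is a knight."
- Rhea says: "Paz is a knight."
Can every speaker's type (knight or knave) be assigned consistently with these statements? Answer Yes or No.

Yes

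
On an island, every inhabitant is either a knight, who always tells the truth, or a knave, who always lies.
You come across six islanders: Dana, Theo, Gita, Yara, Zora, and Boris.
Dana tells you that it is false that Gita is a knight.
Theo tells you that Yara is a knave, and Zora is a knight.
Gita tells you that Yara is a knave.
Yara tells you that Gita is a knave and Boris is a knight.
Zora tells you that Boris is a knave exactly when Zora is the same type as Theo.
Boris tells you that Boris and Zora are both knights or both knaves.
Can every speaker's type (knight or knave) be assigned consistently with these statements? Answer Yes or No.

Yes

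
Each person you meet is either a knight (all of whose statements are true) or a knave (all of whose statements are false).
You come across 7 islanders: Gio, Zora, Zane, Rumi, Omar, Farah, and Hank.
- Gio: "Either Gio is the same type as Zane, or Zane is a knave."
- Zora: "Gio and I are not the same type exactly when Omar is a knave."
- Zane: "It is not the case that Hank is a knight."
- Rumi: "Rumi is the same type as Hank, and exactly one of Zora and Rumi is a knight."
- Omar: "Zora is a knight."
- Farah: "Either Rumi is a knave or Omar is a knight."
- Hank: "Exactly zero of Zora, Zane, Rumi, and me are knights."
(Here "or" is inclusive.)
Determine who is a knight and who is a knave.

Gio is a knave, Zora is a knave, Zane is a knight, Rumi is a knave, Omar is a knave, Farah is a knight, and Hank is a knave.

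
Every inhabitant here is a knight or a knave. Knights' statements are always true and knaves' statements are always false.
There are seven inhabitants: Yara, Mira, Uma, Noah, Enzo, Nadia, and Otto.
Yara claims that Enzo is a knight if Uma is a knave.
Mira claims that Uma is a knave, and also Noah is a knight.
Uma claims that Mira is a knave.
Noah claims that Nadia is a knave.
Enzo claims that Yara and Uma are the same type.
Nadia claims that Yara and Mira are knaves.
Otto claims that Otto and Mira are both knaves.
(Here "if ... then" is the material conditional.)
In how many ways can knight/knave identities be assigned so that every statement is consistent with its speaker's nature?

0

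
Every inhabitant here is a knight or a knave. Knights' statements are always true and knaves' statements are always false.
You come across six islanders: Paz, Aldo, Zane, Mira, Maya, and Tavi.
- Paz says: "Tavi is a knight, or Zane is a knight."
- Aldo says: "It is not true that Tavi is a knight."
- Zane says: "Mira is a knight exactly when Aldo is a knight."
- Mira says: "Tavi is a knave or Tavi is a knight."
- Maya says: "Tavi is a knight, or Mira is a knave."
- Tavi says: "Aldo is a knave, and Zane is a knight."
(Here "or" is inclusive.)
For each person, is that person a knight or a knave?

Paz is a knight, Aldo is a knight, Zane is a knight, Mira is a knight, Maya is a knave, and Tavi is a knave.

As a knight, Paz's statement "Tavi is a knight, or Zane is a knight" should be True; it is.
Aldo (knight): "it is not true that Tavi is a knight" — True. ✓
As a knight, Zane's statement "Mira is a knight exactly when Aldo is a knight" should be True; it is.
Mira is a knight; "Tavi is a knave or Tavi is a knight" is True, as required.
Maya is a knave, and the claim "Tavi is a knight, or Mira is a knave" is indeed False.
Since Tavi is a knave, "Aldo is a knave, and Zane is a knight" needs to be False, which holds.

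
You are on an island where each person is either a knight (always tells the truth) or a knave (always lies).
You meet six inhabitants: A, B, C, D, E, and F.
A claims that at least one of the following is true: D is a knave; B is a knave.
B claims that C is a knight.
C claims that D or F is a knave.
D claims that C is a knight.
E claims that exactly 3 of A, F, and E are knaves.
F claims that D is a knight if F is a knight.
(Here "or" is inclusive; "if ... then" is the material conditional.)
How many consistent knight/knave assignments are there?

0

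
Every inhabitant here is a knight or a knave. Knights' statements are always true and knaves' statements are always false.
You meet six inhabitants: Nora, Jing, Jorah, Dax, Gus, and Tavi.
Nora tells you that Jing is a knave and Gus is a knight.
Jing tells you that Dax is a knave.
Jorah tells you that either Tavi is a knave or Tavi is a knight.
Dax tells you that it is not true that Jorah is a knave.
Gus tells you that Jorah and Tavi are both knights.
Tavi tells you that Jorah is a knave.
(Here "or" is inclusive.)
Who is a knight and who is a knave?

As a knave, Nora's statement "Jing is a knave and Gus is a knight" should be false; it is.
Jing is a knave; "Dax is a knave" is false, as required.
Jorah (knight): "either Tavi is a knave or Tavi is a knight" — true. ✓
Dax is a knight, and the claim "it is not true that Jorah is a knave" is indeed true.
As a knave, Gus's statement "Jorah and Tavi are both knights" should be false; it is.
Tavi (knave): "Jorah is a knave" — false. ✓

Nora is a knave, Jing is a knave, Jorah is a knight, Dax is a knight, Gus is a knave, and Tavi is a knave.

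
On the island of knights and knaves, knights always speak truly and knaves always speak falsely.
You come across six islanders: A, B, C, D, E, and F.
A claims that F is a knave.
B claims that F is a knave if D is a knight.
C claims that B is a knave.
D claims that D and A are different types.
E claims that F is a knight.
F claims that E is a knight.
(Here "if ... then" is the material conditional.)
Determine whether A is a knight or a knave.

A is a knave.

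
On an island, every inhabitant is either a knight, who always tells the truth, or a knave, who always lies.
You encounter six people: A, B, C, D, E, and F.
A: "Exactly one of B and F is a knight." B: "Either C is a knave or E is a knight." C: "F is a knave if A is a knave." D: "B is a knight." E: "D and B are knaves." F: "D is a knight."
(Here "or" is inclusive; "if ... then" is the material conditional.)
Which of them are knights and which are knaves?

A is a knave, so "exactly one of B and F is a knight" must be False — and it is.
B is a knight, so "either C is a knave or E is a knight" must be True — and it is.
C is a knave; "F is a knave if A is a knave" is False, as required.
As a knight, D's statement "B is a knight" should be True; it is.
E is a knave; "D and B are knaves" is False, as required.
F (knight): "D is a knight" — True. ✓

Knights: B, D, and F. Knaves: A, C, and E.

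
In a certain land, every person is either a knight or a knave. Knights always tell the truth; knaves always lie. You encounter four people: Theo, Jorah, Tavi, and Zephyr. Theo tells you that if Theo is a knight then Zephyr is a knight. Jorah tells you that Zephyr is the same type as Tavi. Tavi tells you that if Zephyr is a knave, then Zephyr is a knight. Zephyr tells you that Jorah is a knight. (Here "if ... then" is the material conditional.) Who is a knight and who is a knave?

Knights: Theo, Jorah, Tavi, and Zephyr. Knaves: none.

Theo is a knight; "if Theo is a knight then Zephyr is a knight" is true, as required.
Jorah is a knight, and the claim "Zephyr is the same type as Tavi" is indeed true.
Since Tavi is a knight, "if Zephyr is a knave, then Zephyr is a knight" needs to be true, which holds.
As a knight, Zephyr's statement "Jorah is a knight" should be true; it is.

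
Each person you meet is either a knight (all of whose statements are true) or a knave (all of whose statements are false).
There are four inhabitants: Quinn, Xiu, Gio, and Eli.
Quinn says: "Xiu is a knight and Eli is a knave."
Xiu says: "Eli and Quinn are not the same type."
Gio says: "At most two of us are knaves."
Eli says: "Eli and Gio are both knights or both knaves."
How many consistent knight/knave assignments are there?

2

Consistent assignments:
  Quinn=knight, Xiu=knight, Gio=knight, Eli=knave
  Quinn=knave, Xiu=knight, Gio=knight, Eli=knight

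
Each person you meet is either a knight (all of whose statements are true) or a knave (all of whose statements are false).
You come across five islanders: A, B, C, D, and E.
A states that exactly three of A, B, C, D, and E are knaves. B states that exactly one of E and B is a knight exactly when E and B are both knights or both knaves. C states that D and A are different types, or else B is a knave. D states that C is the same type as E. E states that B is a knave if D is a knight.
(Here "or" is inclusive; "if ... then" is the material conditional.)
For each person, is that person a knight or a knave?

As a knave, A's statement "exactly three of A, B, C, D, and E are knaves" should be False; it is.
As a knave, B's statement "exactly one of E and B is a knight exactly when E and B are both knights or both knaves" should be False; it is.
As a knight, C's statement "D and A are different types, or else B is a knave" should be true; it is.
Since D is a knight, "C is the same type as E" needs to be true, which holds.
E is a knight, so "B is a knave if D is a knight" must be true — and it is.

A is a knave, B is a knave, C is a knight, D is a knight, and E is a knight.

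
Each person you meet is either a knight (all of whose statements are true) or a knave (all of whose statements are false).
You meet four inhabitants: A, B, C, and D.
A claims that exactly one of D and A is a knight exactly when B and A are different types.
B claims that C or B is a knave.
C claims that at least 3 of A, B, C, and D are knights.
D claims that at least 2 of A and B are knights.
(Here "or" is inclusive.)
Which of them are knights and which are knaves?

Knights: B. Knaves: A, C, and D.

Suppose A is a knight. Then A's statement "exactly one of D and A is a knight exactly when B and A are different types" would have to be true. Checking the 8 ways to assign the others, none is consistent with every speaker.
(For instance, with B=knight, C=knave, D=knave, A's claim "exactly one of D and A is a knight exactly when B and A are different types" comes out false where it would need to be true.)
So A must be a knave, making "exactly one of D and A is a knight exactly when B and A are different types" false. Taking A=knave, B=knight, C=knave, D=knave, each remaining statement checks out:
  B (knight): "C or B is a knave" — true. ✓
  C (knave): "at least 3 of A, B, C, and D are knights" — false. ✓
  D (knave): "at least 2 of A and B are knights" — false. ✓
This is the unique consistent assignment.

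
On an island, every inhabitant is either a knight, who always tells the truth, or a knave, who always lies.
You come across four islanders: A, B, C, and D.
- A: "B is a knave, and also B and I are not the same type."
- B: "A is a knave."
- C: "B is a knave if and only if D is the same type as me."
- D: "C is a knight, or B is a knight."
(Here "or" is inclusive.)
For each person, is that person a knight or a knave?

A is a knight, B is a knave, C is a knight, and D is a knight.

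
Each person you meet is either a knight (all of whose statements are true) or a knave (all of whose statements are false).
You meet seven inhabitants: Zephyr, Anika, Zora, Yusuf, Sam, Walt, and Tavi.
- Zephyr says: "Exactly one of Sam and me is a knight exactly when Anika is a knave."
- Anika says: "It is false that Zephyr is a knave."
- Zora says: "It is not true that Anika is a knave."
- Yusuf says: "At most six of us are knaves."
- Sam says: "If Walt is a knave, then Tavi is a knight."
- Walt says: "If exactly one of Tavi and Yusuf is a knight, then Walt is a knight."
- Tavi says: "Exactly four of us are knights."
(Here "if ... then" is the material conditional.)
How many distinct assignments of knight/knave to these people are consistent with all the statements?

2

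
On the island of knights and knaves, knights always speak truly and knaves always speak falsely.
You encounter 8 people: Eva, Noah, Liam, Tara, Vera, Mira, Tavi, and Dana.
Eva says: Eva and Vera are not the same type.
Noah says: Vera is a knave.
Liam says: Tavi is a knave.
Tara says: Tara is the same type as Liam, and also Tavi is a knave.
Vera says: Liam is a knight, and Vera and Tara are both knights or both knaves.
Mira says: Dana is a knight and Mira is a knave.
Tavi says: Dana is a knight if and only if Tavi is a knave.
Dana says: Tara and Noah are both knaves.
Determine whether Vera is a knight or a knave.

Vera is a knave.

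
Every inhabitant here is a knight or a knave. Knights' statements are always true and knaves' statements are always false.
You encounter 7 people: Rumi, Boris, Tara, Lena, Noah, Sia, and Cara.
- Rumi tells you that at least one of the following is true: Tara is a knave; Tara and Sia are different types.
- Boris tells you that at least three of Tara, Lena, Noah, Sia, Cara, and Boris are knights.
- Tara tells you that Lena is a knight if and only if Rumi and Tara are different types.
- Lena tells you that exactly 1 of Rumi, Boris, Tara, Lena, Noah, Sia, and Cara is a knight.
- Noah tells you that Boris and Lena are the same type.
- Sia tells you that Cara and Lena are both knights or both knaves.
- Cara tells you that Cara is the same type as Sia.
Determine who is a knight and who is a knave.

Rumi is a knight, Boris is a knave, Tara is a knave, Lena is a knave, Noah is a knight, Sia is a knight, and Cara is a knave.

Since Rumi is a knight, "at least one of the following is true: Tara is a knave; Tara and Sia are different types" needs to be true, which holds.
Boris is a knave, and the claim "at least three of Tara, Lena, Noah, Sia, Cara, and Boris are knights" is indeed false.
As a knave, Tara's statement "Lena is a knight if and only if Rumi and Tara are different types" should be false; it is.
Lena is a knave, so "exactly 1 of Rumi, Boris, Tara, Lena, Noah, Sia, and Cara is a knight" must be false — and it is.
Since Noah is a knight, "Boris and Lena are the same type" needs to be true, which holds.
Sia (knight): "Cara and Lena are both knights or both knaves" — true. ✓
Cara (knave): "Cara is the same type as Sia" — false. ✓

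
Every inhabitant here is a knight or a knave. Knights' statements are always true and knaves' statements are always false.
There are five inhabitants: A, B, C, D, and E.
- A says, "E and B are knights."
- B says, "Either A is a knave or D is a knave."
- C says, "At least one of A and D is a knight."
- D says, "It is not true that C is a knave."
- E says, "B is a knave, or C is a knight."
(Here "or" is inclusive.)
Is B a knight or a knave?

B is a knight.

Consistent assignments: {A=knave, B=knight, C=knave, D=knave, E=knave}
In every consistent assignment, B is a knight.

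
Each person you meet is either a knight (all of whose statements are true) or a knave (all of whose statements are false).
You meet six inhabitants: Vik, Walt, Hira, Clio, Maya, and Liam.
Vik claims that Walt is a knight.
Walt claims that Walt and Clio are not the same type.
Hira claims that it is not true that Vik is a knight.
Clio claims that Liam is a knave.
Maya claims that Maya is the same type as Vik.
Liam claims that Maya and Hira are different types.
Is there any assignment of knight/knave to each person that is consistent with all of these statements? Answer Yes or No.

Yes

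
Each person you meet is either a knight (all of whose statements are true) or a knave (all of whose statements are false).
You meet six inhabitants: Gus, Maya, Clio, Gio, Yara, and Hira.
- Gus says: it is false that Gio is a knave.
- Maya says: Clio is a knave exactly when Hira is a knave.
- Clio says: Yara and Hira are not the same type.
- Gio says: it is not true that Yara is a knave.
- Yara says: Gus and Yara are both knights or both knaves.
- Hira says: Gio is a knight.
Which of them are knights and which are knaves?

Knights: Gus, Gio, Yara, and Hira. Knaves: Maya and Clio.

Gus is a knight; "it is false that Gio is a knave" is True, as required.
Maya is a knave, and the claim "Clio is a knave exactly when Hira is a knave" is indeed False.
Since Clio is a knave, "Yara and Hira are not the same type" needs to be False, which holds.
Gio (knight): "it is not true that Yara is a knave" — True. ✓
Yara is a knight; "Gus and Yara are both knights or both knaves" is True, as required.
As a knight, Hira's statement "Gio is a knight" should be True; it is.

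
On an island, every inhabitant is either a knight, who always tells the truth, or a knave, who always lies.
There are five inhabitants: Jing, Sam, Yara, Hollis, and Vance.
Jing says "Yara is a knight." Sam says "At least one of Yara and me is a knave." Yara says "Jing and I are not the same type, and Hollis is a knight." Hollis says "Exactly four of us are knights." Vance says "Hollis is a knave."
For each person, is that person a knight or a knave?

Knights: Sam and Vance. Knaves: Jing, Yara, and Hollis.

As a knave, Jing's statement "Yara is a knight" should be False; it is.
Sam (knight): "at least one of Yara and me is a knave" — true. ✓
Yara (knave): "Jing and I are not the same type, and Hollis is a knight" — False. ✓
As a knave, Hollis's statement "exactly four of us are knights" should be False; it is.
Vance is a knight, and the claim "Hollis is a knave" is indeed true.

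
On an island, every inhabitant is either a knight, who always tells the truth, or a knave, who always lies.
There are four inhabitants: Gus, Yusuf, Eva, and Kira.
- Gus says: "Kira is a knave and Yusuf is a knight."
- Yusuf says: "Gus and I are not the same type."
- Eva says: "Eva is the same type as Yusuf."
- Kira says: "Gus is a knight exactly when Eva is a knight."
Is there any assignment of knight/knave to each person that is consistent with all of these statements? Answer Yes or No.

One consistent assignment: Gus=knave, Yusuf=knight, Eva=knave, Kira=knight.

Yes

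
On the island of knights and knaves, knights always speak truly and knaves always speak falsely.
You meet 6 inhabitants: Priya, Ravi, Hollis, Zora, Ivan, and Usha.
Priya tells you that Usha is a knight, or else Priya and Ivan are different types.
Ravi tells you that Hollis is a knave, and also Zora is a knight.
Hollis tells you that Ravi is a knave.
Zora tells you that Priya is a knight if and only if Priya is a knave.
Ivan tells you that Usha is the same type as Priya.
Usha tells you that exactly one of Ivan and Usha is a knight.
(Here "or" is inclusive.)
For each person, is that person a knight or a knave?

As a knight, Priya's statement "Usha is a knight, or else Priya and Ivan are different types" should be true; it is.
As a knave, Ravi's statement "Hollis is a knave, and also Zora is a knight" should be False; it is.
Hollis (knight): "Ravi is a knave" — true. ✓
Since Zora is a knave, "Priya is a knight if and only if Priya is a knave" needs to be False, which holds.
As a knave, Ivan's statement "Usha is the same type as Priya" should be False; it is.
Usha is a knave; "exactly one of Ivan and Usha is a knight" is False, as required.

Priya is a knight, Ravi is a knave, Hollis is a knight, Zora is a knave, Ivan is a knave, and Usha is a knave.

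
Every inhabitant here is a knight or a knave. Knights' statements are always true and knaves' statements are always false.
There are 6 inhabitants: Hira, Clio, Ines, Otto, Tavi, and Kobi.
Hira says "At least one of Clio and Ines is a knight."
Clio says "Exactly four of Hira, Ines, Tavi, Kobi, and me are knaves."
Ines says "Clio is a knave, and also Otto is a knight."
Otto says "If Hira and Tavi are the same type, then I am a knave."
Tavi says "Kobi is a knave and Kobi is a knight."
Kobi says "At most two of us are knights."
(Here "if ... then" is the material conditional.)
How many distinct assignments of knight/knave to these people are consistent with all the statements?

1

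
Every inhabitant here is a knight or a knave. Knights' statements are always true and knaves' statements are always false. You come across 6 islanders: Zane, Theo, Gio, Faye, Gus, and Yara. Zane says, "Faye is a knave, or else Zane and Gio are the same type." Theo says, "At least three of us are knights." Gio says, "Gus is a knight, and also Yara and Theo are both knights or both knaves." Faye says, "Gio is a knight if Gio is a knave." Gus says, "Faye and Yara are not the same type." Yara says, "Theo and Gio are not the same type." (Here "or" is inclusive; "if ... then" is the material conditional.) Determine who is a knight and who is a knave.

Zane is a knight, Theo is a knave, Gio is a knave, Faye is a knave, Gus is a knave, and Yara is a knave.

Zane is a knight, and the claim "Faye is a knave, or else Zane and Gio are the same type" is indeed True.
Since Theo is a knave, "at least three of us are knights" needs to be False, which holds.
As a knave, Gio's statement "Gus is a knight, and also Yara and Theo are both knights or both knaves" should be False; it is.
Faye is a knave, and the claim "Gio is a knight if Gio is a knave" is indeed False.
Gus (knave): "Faye and Yara are not the same type" — False. ✓
Yara (knave): "Theo and Gio are not the same type" — False. ✓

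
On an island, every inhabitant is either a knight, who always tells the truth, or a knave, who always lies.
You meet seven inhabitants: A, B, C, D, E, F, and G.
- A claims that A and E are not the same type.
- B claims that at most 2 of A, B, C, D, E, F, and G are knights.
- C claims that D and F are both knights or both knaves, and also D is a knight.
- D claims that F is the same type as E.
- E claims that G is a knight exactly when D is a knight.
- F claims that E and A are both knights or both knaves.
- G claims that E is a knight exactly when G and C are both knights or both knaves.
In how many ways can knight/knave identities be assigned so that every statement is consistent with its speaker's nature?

0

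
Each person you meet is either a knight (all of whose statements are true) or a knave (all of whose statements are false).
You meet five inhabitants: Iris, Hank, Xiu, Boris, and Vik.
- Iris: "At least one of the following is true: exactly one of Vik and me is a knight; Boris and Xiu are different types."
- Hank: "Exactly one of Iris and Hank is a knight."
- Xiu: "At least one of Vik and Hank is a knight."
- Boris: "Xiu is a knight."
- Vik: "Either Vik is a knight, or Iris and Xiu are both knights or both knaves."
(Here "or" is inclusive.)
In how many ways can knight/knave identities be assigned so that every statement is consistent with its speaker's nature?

1

Consistent assignments:
  Iris=knave, Hank=knight, Xiu=knight, Boris=knight, Vik=knave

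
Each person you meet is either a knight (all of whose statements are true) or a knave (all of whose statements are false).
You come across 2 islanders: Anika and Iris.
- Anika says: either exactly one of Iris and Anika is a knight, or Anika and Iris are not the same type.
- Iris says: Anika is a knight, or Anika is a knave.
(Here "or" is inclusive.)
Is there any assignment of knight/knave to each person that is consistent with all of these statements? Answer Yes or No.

No

Checking all 4 assignments, each has at least one speaker whose statement's truth value contradicts their type.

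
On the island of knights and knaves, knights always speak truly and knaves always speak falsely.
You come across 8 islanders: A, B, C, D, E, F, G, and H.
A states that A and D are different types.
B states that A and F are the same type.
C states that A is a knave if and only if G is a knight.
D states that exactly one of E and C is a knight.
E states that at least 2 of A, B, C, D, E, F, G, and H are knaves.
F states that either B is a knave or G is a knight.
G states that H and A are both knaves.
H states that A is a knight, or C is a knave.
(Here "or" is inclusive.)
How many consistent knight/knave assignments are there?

Consistent assignments:
  A=knave, B=knave, C=knight, D=knave, E=knight, F=knight, G=knight, H=knave

1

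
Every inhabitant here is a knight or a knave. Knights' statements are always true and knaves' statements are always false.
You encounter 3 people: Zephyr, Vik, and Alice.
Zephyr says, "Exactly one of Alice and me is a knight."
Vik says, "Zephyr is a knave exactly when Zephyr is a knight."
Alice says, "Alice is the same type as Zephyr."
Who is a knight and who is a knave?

Knights: Zephyr. Knaves: Vik and Alice.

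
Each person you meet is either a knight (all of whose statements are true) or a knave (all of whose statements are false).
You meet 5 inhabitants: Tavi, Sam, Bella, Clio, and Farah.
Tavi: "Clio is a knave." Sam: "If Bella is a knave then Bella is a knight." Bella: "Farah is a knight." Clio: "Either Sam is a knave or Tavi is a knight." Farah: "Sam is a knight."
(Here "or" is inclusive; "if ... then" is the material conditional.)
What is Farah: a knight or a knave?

Farah is a knave.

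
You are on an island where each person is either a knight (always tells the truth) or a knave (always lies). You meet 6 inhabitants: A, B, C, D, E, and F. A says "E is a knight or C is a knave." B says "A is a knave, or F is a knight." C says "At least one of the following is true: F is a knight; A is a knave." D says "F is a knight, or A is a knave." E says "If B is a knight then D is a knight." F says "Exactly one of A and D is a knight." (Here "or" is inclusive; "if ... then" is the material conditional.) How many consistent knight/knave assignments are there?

0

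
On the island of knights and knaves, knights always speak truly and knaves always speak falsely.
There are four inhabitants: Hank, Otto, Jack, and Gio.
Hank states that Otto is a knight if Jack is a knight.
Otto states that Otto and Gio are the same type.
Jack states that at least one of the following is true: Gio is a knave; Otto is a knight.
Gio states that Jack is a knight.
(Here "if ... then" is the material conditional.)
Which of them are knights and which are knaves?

Knights: Hank, Otto, Jack, and Gio. Knaves: none.

As a knight, Hank's statement "Otto is a knight if Jack is a knight" should be true; it is.
Otto (knight): "Otto and Gio are the same type" — true. ✓
Jack is a knight, and the claim "at least one of the following is true: Gio is a knave; Otto is a knight" is indeed true.
Since Gio is a knight, "Jack is a knight" needs to be true, which holds.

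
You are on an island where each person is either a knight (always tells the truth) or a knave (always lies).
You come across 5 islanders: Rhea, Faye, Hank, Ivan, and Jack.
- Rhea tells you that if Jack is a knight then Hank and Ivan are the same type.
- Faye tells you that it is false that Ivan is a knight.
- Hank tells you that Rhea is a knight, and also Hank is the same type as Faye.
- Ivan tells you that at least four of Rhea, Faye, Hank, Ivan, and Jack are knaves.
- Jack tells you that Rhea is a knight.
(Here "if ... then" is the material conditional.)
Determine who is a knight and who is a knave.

Rhea (knight): "if Jack is a knight then Hank and Ivan are the same type" — true. ✓
Faye (knight): "it is false that Ivan is a knight" — true. ✓
Hank (knave): "Rhea is a knight, and also Hank is the same type as Faye" — False. ✓
Ivan is a knave; "at least four of Rhea, Faye, Hank, Ivan, and Jack are knaves" is False, as required.
Jack is a knight, and the claim "Rhea is a knight" is indeed true.

Knights: Rhea, Faye, and Jack. Knaves: Hank and Ivan.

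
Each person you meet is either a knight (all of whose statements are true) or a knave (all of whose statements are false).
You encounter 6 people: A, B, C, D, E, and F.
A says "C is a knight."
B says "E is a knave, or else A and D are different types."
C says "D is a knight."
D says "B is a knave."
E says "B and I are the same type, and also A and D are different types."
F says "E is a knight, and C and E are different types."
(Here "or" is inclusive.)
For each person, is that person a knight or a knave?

As a knave, A's statement "C is a knight" should be False; it is.
B is a knight, and the claim "E is a knave, or else A and D are different types" is indeed true.
C is a knave; "D is a knight" is False, as required.
D is a knave, so "B is a knave" must be False — and it is.
As a knave, E's statement "B and I are the same type, and also A and D are different types" should be False; it is.
F is a knave; "E is a knight, and C and E are different types" is False, as required.

A is a knave, B is a knight, C is a knave, D is a knave, E is a knave, and F is a knave.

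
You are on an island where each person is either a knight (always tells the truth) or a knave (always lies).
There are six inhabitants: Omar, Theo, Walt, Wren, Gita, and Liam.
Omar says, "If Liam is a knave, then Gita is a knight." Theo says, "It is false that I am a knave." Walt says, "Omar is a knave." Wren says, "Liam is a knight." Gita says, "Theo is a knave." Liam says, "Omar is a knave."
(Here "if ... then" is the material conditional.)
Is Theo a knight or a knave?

Theo is a knave.

Consistent assignments: {Omar=knight, Theo=knave, Walt=knave, Wren=knave, Gita=knight, Liam=knave}
In every consistent assignment, Theo is a knave.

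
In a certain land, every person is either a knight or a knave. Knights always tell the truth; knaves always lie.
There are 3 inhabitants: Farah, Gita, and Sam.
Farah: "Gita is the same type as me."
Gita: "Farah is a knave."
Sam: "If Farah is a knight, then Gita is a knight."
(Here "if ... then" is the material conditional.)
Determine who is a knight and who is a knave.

Farah is a knave, and the claim "Gita is the same type as me" is indeed false.
Since Gita is a knight, "Farah is a knave" needs to be true, which holds.
Since Sam is a knight, "if Farah is a knight, then Gita is a knight" needs to be true, which holds.

Farah is a knave, Gita is a knight, and Sam is a knight.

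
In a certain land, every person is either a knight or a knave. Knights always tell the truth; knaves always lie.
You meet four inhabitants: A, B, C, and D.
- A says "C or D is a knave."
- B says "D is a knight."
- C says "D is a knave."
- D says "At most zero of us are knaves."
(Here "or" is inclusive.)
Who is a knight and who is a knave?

Knights: A and C. Knaves: B and D.

Suppose A is a knave. Then A's statement "C or D is a knave" would have to be false. Checking the 8 ways to assign the others, none is consistent with every speaker.
(For instance, with B=knave, C=knight, D=knave, A's claim "C or D is a knave" comes out true where it would need to be false.)
So A must be a knight, making "C or D is a knave" true. Taking A=knight, B=knave, C=knight, D=knave, each remaining statement checks out:
  B (knave): "D is a knight" — false. ✓
  C (knight): "D is a knave" — true. ✓
  D (knave): "at most zero of us are knaves" — false. ✓
This is the unique consistent assignment.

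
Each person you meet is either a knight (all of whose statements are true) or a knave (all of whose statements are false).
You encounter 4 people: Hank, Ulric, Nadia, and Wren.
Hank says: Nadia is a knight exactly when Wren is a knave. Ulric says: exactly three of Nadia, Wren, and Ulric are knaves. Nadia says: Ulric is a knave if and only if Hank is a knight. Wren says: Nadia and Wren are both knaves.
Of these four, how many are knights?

2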